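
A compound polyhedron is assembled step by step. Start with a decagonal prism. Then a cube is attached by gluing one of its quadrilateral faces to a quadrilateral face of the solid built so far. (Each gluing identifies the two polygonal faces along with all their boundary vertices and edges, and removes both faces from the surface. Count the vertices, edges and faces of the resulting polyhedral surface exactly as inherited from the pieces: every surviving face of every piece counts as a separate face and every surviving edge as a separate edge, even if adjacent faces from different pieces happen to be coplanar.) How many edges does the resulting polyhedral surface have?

38

A decagonal prism: V=20, E=30, F=12.
Attach a cube (V=8, E=12, F=6) along a 4-gon: merge 4 vertices and 4 edges, delete both glued faces → V=24, E=38, F=16.
Check: V − E + F = 24 − 38 + 16 = 2.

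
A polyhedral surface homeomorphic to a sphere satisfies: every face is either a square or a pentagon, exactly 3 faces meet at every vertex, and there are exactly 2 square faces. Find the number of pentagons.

8

Let x be the number of pentagons; then F = 2 + x.
Edge–face incidences: 2E = 4·2 + 5·x = 8 + 5x.
Every vertex has degree 3, so 3V = 2E.
Euler: V − E + F = 2 ⇒ (2E)/3 − E + (2 + x) = 2.
Multiply by 6: 2·(2E) − 3·(2E) + 6·(2 + x) = 12, i.e. 12 + 6x − (8 + 5x) = 12.
Collecting terms: x + 4 = 12, so x = 8.
Then 2E = 8 + 5·8 = 48, so E = 24, V = 2E/3 = 16, F = 2 + 8 = 10.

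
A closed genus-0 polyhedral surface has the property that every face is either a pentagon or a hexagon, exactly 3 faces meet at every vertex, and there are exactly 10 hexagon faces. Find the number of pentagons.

Let x be the number of pentagons; then F = 10 + x.
Edge–face incidences: 2E = 6·10 + 5·x = 60 + 5x.
Every vertex has degree 3, so 3V = 2E.
Euler: V − E + F = 2 ⇒ (2E)/3 − E + (10 + x) = 2.
Multiply by 6: 2·(2E) − 3·(2E) + 6·(10 + x) = 12, i.e. 60 + 6x − (60 + 5x) = 12.
Collecting terms: x = 12.
Then 2E = 60 + 5·12 = 120, so E = 60, V = 2E/3 = 40, F = 10 + 12 = 22.

12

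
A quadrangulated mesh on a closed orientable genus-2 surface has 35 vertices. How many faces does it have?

37

χ = 2 − 2·2 = -2, and every face is a square so 4F = 2E.
V − E + F = -2 with E = 4F/2 gives 35 − (4/2 − 1)·F = -2, so F = 37 and E = 74.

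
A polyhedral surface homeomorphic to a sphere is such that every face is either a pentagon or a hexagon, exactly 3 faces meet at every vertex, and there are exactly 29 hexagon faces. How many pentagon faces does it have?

12

Let x be the number of pentagons; then F = 29 + x.
Edge–face incidences: 2E = 6·29 + 5·x = 174 + 5x.
Every vertex has degree 3, so 3V = 2E.
Euler: V − E + F = 2 ⇒ (2E)/3 − E + (29 + x) = 2.
Multiply by 6: 2·(2E) − 3·(2E) + 6·(29 + x) = 12, i.e. 174 + 6x − (174 + 5x) = 12.
Collecting terms: x = 12.
Then 2E = 174 + 5·12 = 234, so E = 117, V = 2E/3 = 78, F = 29 + 12 = 41.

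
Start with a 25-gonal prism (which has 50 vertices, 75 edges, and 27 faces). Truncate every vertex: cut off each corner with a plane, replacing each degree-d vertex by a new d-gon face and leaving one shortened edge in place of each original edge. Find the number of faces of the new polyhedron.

Truncation replaces each original edge-end by a new vertex, so V′ = 2E = 150.
Each original edge survives, and each old vertex of degree d contributes d new edges; summing degrees gives Σd = 2E, so E′ = E + 2E = 3E = 225.
Each original face survives and each original vertex becomes one new face: F′ = F + V = 77.

77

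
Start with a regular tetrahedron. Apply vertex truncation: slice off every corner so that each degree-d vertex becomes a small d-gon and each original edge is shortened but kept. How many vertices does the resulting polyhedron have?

12

The base solid has V = 4, E = 6, F = 4.
Truncation replaces each original edge-end by a new vertex, so V′ = 2E = 12.
Each original edge survives, and each old vertex of degree d contributes d new edges; summing degrees gives Σd = 2E, so E′ = E + 2E = 3E = 18.
Each original face survives and each original vertex becomes one new face: F′ = F + V = 8.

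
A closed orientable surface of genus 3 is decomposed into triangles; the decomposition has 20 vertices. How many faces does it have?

χ = 2 − 2·3 = -4, and every face is a triangle so 3F = 2E.
V − E + F = -4 with E = 3F/2 gives 20 − (3/2 − 1)·F = -4, so F = 48 and E = 72.

48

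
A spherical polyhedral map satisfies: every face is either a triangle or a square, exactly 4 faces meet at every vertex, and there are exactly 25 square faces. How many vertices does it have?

31

Let x be the number of triangles; then F = 25 + x.
Edge–face incidences: 2E = 4·25 + 3·x = 100 + 3x.
Every vertex has degree 4, so 4V = 2E.
Euler: V − E + F = 2 ⇒ (2E)/4 − E + (25 + x) = 2.
Multiply by 8: 2·(2E) − 4·(2E) + 8·(25 + x) = 16, i.e. 200 + 8x − 2·(100 + 3x) = 16.
Collecting terms: 2x = 16, so x = 8.
Then 2E = 100 + 3·8 = 124, so E = 62, V = 2E/4 = 31, F = 25 + 8 = 33.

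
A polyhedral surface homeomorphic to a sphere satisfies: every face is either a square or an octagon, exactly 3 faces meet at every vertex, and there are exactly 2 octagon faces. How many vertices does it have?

Let x be the number of squares; then F = 2 + x.
Edge–face incidences: 2E = 8·2 + 4·x = 16 + 4x.
Every vertex has degree 3, so 3V = 2E.
Euler: V − E + F = 2 ⇒ (2E)/3 − E + (2 + x) = 2.
Multiply by 6: 2·(2E) − 3·(2E) + 6·(2 + x) = 12, i.e. 12 + 6x − (16 + 4x) = 12.
Collecting terms: 2x − 4 = 12, so 2x = 16, so x = 8.
Then 2E = 16 + 4·8 = 48, so E = 24, V = 2E/3 = 16, F = 2 + 8 = 10.

16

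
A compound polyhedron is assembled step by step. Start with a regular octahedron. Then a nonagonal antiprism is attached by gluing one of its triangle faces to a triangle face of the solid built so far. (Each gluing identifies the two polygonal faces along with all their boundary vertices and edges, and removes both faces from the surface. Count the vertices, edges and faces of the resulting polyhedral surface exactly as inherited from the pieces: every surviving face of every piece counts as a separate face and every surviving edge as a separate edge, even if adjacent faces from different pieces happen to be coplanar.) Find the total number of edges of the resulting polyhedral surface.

45

A regular octahedron: V=6, E=12, F=8.
Attach a nonagonal antiprism (V=18, E=36, F=20) along a 3-gon: merge 3 vertices and 3 edges, delete both glued faces → V=21, E=45, F=26.
Check: V − E + F = 21 − 45 + 26 = 2.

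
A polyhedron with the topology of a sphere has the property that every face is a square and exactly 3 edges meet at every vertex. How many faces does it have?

6

Each face has 4 edges and each edge borders two faces, so 2E = 4F.
Each vertex has degree 3, so 3V = 2E and hence V = 4F/3.
Euler: V − E + F = 2 ⇒ (4F/3) − (4F/2) + F = 2.
Multiply by 6: (8 − 12 + 6)F = 12, i.e. 2F = 12.
So F = 6, E = 4·6/2 = 12, V = 4·6/3 = 8.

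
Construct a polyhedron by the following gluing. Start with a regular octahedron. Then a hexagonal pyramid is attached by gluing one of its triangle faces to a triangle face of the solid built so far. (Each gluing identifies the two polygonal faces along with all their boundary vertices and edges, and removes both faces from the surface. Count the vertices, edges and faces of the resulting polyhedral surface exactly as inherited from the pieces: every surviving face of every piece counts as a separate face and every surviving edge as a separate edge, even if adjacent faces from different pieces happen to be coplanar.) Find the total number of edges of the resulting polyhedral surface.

21

A regular octahedron: V=6, E=12, F=8.
Attach a hexagonal pyramid (V=7, E=12, F=7) along a 3-gon: merge 3 vertices and 3 edges, delete both glued faces → V=10, E=21, F=13.
Check: V − E + F = 10 − 21 + 13 = 2.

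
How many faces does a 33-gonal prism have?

A prism on an n-gon has two n-gon bases and n rectangular sides: V = 2·33 = 66, E = 3·33 = 99, F = 33 + 2 = 35.
Check: V − E + F = 66 − 99 + 35 = 2.

35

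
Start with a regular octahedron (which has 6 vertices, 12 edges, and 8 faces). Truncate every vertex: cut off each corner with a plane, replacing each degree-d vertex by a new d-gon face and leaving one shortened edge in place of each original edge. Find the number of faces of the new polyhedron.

Truncation replaces each original edge-end by a new vertex, so V′ = 2E = 24.
Each original edge survives, and each old vertex of degree d contributes d new edges; summing degrees gives Σd = 2E, so E′ = E + 2E = 3E = 36.
Each original face survives and each original vertex becomes one new face: F′ = F + V = 14.

14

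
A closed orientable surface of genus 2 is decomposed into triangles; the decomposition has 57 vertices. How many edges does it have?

χ = 2 − 2·2 = -2, and every face is a triangle so 3F = 2E.
V − E + F = -2 with E = 3F/2 gives 57 − (3/2 − 1)·F = -2, so F = 118 and E = 177.

177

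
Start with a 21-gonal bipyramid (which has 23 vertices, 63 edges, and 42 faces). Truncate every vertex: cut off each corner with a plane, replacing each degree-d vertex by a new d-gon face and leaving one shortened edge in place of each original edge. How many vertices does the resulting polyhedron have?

Truncation replaces each original edge-end by a new vertex, so V′ = 2E = 126.
Each original edge survives, and each old vertex of degree d contributes d new edges; summing degrees gives Σd = 2E, so E′ = E + 2E = 3E = 189.
Each original face survives and each original vertex becomes one new face: F′ = F + V = 65.

126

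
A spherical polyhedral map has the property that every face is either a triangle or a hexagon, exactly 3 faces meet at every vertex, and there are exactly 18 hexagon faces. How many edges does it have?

60

Let x be the number of triangles; then F = 18 + x.
Edge–face incidences: 2E = 6·18 + 3·x = 108 + 3x.
Every vertex has degree 3, so 3V = 2E.
Euler: V − E + F = 2 ⇒ (2E)/3 − E + (18 + x) = 2.
Multiply by 6: 2·(2E) − 3·(2E) + 6·(18 + x) = 12, i.e. 108 + 6x − (108 + 3x) = 12.
Collecting terms: 3x = 12, so x = 4.
Then 2E = 108 + 3·4 = 120, so E = 60, V = 2E/3 = 40, F = 18 + 4 = 22.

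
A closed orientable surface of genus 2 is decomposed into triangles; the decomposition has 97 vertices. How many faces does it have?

χ = 2 − 2·2 = -2, and every face is a triangle so 3F = 2E.
V − E + F = -2 with E = 3F/2 gives 97 − (3/2 − 1)·F = -2, so F = 198 and E = 297.

198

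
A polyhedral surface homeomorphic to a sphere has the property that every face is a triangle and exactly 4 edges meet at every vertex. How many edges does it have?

12

Each face has 3 edges and each edge borders two faces, so 2E = 3F.
Each vertex has degree 4, so 4V = 2E and hence V = 3F/4.
Euler: V − E + F = 2 ⇒ (3F/4) − (3F/2) + F = 2.
Multiply by 8: (6 − 12 + 8)F = 16, i.e. 2F = 16.
So F = 8, E = 3·8/2 = 12, V = 3·8/4 = 6.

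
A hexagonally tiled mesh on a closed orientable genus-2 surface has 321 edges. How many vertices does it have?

χ = 2 − 2·2 = -2, and every face is a hexagon so 6F = 2E.
F = 2E/6 = 107. Then V = -2 + E − F = -2 + 321 − 107 = 212.

212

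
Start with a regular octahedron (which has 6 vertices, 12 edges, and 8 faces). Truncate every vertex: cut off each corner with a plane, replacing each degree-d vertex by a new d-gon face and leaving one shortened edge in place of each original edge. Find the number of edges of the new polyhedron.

36

Truncation replaces each original edge-end by a new vertex, so V′ = 2E = 24.
Each original edge survives, and each old vertex of degree d contributes d new edges; summing degrees gives Σd = 2E, so E′ = E + 2E = 3E = 36.
Each original face survives and each original vertex becomes one new face: F′ = F + V = 14.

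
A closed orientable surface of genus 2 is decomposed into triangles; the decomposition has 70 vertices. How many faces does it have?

χ = 2 − 2·2 = -2, and every face is a triangle so 3F = 2E.
V − E + F = -2 with E = 3F/2 gives 70 − (3/2 − 1)·F = -2, so F = 144 and E = 216.

144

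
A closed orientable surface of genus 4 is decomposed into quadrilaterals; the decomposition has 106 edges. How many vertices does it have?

47

χ = 2 − 2·4 = -6, and every face is a square so 4F = 2E.
F = 2E/4 = 53. Then V = -6 + E − F = -6 + 106 − 53 = 47.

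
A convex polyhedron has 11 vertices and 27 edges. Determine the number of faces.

Here V − E + F = 2.
F = 2 − V + E = 2 − 11 + 27 = 18.

18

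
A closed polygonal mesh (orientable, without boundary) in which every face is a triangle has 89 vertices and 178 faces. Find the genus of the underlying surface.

1

Every face is a triangle, so 2E = 3·178 = 534, giving E = 267.
χ = V − E + F = 89 − 267 + 178 = 0.
For a closed orientable surface χ = 2 − 2g, so g = (2 − (0))/2 = 1.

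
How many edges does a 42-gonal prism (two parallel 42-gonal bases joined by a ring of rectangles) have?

126

A prism on an n-gon has two n-gon bases and n rectangular sides: V = 2·42 = 84, E = 3·42 = 126, F = 42 + 2 = 44.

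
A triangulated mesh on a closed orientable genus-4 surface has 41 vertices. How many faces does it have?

χ = 2 − 2·4 = -6, and every face is a triangle so 3F = 2E.
V − E + F = -6 with E = 3F/2 gives 41 − (3/2 − 1)·F = -6, so F = 94 and E = 141.

94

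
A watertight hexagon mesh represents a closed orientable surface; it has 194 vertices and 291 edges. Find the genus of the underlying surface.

1

Every face is a hexagon and each edge borders two faces, so 6F = 2·291, giving F = 97.
χ = V − E + F = 194 − 291 + 97 = 0.
For a closed orientable surface χ = 2 − 2g, so g = (2 − (0))/2 = 1.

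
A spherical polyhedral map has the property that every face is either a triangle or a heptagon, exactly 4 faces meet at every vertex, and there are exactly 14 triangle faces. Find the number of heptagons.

2

Let x be the number of heptagons; then F = 14 + x.
Edge–face incidences: 2E = 3·14 + 7·x = 42 + 7x.
Every vertex has degree 4, so 4V = 2E.
Euler: V − E + F = 2 ⇒ (2E)/4 − E + (14 + x) = 2.
Multiply by 8: 2·(2E) − 4·(2E) + 8·(14 + x) = 16, i.e. 112 + 8x − 2·(42 + 7x) = 16.
Collecting terms: −6x + 28 = 16, so −6x = −12, so x = 2.
Then 2E = 42 + 7·2 = 56, so E = 28, V = 2E/4 = 14, F = 14 + 2 = 16.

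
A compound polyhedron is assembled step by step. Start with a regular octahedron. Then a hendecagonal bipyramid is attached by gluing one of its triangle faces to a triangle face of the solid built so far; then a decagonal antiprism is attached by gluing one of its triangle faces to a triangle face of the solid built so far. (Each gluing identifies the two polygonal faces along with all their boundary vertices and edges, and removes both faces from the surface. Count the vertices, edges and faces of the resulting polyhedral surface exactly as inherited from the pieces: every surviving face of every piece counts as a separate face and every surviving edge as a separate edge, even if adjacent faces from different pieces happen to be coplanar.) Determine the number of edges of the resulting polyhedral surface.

79

A regular octahedron: V=6, E=12, F=8.
Attach a hendecagonal bipyramid (V=13, E=33, F=22) along a 3-gon: merge 3 vertices and 3 edges, delete both glued faces → V=16, E=42, F=28.
Attach a decagonal antiprism (V=20, E=40, F=22) along a 3-gon: merge 3 vertices and 3 edges, delete both glued faces → V=33, E=79, F=48.
Check: V − E + F = 33 − 79 + 48 = 2.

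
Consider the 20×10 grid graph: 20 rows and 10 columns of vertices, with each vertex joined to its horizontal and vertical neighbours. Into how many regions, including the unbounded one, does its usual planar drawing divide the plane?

172

The grid has V = 20·10 = 200 vertices and E = 20·9 + 10·19 = 370 edges.
F = 2 − V + E = 2 − 200 + 370 = 172.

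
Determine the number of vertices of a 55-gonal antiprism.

110

An antiprism on an n-gon has two n-gon caps and 2n triangles: V = 2·55 = 110, E = 4·55 = 220, F = 2·55 + 2 = 112.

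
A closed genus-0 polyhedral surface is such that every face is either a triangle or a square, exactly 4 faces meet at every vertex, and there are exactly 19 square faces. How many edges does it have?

Let x be the number of triangles; then F = 19 + x.
Edge–face incidences: 2E = 4·19 + 3·x = 76 + 3x.
Every vertex has degree 4, so 4V = 2E.
Euler: V − E + F = 2 ⇒ (2E)/4 − E + (19 + x) = 2.
Multiply by 8: 2·(2E) − 4·(2E) + 8·(19 + x) = 16, i.e. 152 + 8x − 2·(76 + 3x) = 16.
Collecting terms: 2x = 16, so x = 8.
Then 2E = 76 + 3·8 = 100, so E = 50, V = 2E/4 = 25, F = 19 + 8 = 27.

50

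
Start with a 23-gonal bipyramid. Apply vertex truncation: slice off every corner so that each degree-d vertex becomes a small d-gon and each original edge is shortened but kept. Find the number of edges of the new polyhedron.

The base solid has V = 25, E = 69, F = 46.
Truncation replaces each original edge-end by a new vertex, so V′ = 2E = 138.
Each original edge survives, and each old vertex of degree d contributes d new edges; summing degrees gives Σd = 2E, so E′ = E + 2E = 3E = 207.
Each original face survives and each original vertex becomes one new face: F′ = F + V = 71.

207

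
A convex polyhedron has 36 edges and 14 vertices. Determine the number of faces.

24

Here V − E + F = 2.
F = 2 − V + E = 2 − 14 + 36 = 24.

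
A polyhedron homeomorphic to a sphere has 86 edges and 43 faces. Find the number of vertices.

Here V − E + F = 2.
V = 2 + E − F = 2 + 86 − 43 = 45.

45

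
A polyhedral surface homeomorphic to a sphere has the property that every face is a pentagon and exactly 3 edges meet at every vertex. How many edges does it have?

30

Each face has 5 edges and each edge borders two faces, so 2E = 5F.
Each vertex has degree 3, so 3V = 2E and hence V = 5F/3.
Euler: V − E + F = 2 ⇒ (5F/3) − (5F/2) + F = 2.
Multiply by 6: (10 − 15 + 6)F = 12, i.e. 1F = 12.
So F = 12, E = 5·12/2 = 30, V = 5·12/3 = 20.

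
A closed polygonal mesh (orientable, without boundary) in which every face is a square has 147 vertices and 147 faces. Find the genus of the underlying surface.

Every face is a square, so 2E = 4·147 = 588, giving E = 294.
χ = V − E + F = 147 − 294 + 147 = 0.
For a closed orientable surface χ = 2 − 2g, so g = (2 − (0))/2 = 1.

1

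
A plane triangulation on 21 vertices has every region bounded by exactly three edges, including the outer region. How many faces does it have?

In a plane triangulation 3F = 2E and V − E + F = 2, so F = 2V − 4 = 2·21 − 4 = 38.

38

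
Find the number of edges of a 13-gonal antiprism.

An antiprism on an n-gon has two n-gon caps and 2n triangles: V = 2·13 = 26, E = 4·13 = 52, F = 2·13 + 2 = 28.

52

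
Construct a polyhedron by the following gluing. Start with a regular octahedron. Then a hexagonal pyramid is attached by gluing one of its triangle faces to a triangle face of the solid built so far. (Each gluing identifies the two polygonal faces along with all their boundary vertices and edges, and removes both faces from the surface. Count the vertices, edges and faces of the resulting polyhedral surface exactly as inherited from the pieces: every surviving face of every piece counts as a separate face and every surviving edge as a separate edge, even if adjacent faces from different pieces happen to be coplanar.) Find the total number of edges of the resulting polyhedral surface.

A regular octahedron: V=6, E=12, F=8.
Attach a hexagonal pyramid (V=7, E=12, F=7) along a 3-gon: merge 3 vertices and 3 edges, delete both glued faces → V=10, E=21, F=13.
Check: V − E + F = 10 − 21 + 13 = 2.

21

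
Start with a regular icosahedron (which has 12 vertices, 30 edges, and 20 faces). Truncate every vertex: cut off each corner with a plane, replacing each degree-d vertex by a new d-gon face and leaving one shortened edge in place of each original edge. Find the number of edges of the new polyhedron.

Truncation replaces each original edge-end by a new vertex, so V′ = 2E = 60.
Each original edge survives, and each old vertex of degree d contributes d new edges; summing degrees gives Σd = 2E, so E′ = E + 2E = 3E = 90.
Each original face survives and each original vertex becomes one new face: F′ = F + V = 32.

90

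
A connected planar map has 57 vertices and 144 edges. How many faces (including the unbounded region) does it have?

Euler's formula for a connected plane graph: V − E + F = 2, so F = 2 − 57 + 144 = 89.

89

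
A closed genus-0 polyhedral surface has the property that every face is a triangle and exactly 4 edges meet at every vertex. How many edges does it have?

12

Each face has 3 edges and each edge borders two faces, so 2E = 3F.
Each vertex has degree 4, so 4V = 2E and hence V = 3F/4.
Euler: V − E + F = 2 ⇒ (3F/4) − (3F/2) + F = 2.
Multiply by 8: (6 − 12 + 8)F = 16, i.e. 2F = 16.
So F = 8, E = 3·8/2 = 12, V = 3·8/4 = 6.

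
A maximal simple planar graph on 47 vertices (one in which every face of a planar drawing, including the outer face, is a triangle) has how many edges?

135

In a plane triangulation 3F = 2E and V − E + F = 2, so E = 3V − 6 = 3·47 − 6 = 135.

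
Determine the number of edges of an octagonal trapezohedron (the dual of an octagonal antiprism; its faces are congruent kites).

The n-trapezohedron (dual of the n-antiprism) has V = 2·8 + 2 = 18, E = 4·8 = 32, F = 2·8 = 16.
Check: V − E + F = 18 − 32 + 16 = 2.

32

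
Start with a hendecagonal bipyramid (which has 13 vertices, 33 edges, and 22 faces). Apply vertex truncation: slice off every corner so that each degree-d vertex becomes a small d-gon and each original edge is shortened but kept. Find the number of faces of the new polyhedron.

Truncation replaces each original edge-end by a new vertex, so V′ = 2E = 66.
Each original edge survives, and each old vertex of degree d contributes d new edges; summing degrees gives Σd = 2E, so E′ = E + 2E = 3E = 99.
Each original face survives and each original vertex becomes one new face: F′ = F + V = 35.

35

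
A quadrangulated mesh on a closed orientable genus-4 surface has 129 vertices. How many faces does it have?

135

χ = 2 − 2·4 = -6, and every face is a square so 4F = 2E.
V − E + F = -6 with E = 4F/2 gives 129 − (4/2 − 1)·F = -6, so F = 135 and E = 270.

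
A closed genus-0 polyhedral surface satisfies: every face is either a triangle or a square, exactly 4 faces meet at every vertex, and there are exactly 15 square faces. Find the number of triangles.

Let x be the number of triangles; then F = 15 + x.
Edge–face incidences: 2E = 4·15 + 3·x = 60 + 3x.
Every vertex has degree 4, so 4V = 2E.
Euler: V − E + F = 2 ⇒ (2E)/4 − E + (15 + x) = 2.
Multiply by 8: 2·(2E) − 4·(2E) + 8·(15 + x) = 16, i.e. 120 + 8x − 2·(60 + 3x) = 16.
Collecting terms: 2x = 16, so x = 8.
Then 2E = 60 + 3·8 = 84, so E = 42, V = 2E/4 = 21, F = 15 + 8 = 23.

8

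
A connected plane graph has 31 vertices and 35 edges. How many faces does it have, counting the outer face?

6

Euler's formula for a connected plane graph: V − E + F = 2, so F = 2 − 31 + 35 = 6.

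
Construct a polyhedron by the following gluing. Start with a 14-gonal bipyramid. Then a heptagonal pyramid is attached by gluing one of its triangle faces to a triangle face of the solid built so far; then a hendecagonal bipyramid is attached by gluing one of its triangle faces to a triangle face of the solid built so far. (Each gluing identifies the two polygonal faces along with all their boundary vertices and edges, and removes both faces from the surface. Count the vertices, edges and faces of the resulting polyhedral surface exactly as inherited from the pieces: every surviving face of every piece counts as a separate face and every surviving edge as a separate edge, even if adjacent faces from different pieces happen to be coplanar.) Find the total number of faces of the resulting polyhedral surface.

A 14-gonal bipyramid: V=16, E=42, F=28.
Attach a heptagonal pyramid (V=8, E=14, F=8) along a 3-gon: merge 3 vertices and 3 edges, delete both glued faces → V=21, E=53, F=34.
Attach a hendecagonal bipyramid (V=13, E=33, F=22) along a 3-gon: merge 3 vertices and 3 edges, delete both glued faces → V=31, E=83, F=54.
Check: V − E + F = 31 − 83 + 54 = 2.

54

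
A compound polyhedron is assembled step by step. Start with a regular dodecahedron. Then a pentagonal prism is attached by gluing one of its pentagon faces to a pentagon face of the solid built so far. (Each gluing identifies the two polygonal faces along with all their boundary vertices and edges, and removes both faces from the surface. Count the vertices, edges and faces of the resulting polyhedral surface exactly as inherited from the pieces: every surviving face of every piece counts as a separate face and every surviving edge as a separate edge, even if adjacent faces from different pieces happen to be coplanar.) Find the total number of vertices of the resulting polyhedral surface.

25

A regular dodecahedron: V=20, E=30, F=12.
Attach a pentagonal prism (V=10, E=15, F=7) along a 5-gon: merge 5 vertices and 5 edges, delete both glued faces → V=25, E=40, F=17.
Check: V − E + F = 25 − 40 + 17 = 2.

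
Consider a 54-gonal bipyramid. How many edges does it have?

162

A bipyramid over an n-gon has 2n triangular faces and n + 2 vertices: V = 54 + 2 = 56, E = 3·54 = 162, F = 2·54 = 108.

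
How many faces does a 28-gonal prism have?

30

A prism on an n-gon has two n-gon bases and n rectangular sides: V = 2·28 = 56, E = 3·28 = 84, F = 28 + 2 = 30.
Check: V − E + F = 56 − 84 + 30 = 2.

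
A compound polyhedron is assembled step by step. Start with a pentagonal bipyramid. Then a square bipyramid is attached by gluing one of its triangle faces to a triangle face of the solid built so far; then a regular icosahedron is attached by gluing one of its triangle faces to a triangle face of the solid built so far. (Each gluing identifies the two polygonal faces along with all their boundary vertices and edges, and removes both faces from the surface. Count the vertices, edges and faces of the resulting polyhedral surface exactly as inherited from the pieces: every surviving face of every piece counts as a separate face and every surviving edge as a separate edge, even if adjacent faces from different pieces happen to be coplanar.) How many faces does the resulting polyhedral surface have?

34

A pentagonal bipyramid: V=7, E=15, F=10.
Attach a square bipyramid (V=6, E=12, F=8) along a 3-gon: merge 3 vertices and 3 edges, delete both glued faces → V=10, E=24, F=16.
Attach a regular icosahedron (V=12, E=30, F=20) along a 3-gon: merge 3 vertices and 3 edges, delete both glued faces → V=19, E=51, F=34.
Check: V − E + F = 19 − 51 + 34 = 2.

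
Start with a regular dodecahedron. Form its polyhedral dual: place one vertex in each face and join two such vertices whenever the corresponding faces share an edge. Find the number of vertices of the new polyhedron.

The base solid has V = 20, E = 30, F = 12.
The dual swaps V and F and preserves E: V′ = F = 12, E′ = E = 30, F′ = V = 20.

12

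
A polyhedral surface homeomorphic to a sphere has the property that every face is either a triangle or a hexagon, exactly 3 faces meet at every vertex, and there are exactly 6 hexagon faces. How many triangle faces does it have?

Let x be the number of triangles; then F = 6 + x.
Edge–face incidences: 2E = 6·6 + 3·x = 36 + 3x.
Every vertex has degree 3, so 3V = 2E.
Euler: V − E + F = 2 ⇒ (2E)/3 − E + (6 + x) = 2.
Multiply by 6: 2·(2E) − 3·(2E) + 6·(6 + x) = 12, i.e. 36 + 6x − (36 + 3x) = 12.
Collecting terms: 3x = 12, so x = 4.
Then 2E = 36 + 3·4 = 48, so E = 24, V = 2E/3 = 16, F = 6 + 4 = 10.

4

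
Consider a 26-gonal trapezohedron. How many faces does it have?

The n-trapezohedron (dual of the n-antiprism) has V = 2·26 + 2 = 54, E = 4·26 = 104, F = 2·26 = 52.
Check: V − E + F = 54 − 104 + 52 = 2.

52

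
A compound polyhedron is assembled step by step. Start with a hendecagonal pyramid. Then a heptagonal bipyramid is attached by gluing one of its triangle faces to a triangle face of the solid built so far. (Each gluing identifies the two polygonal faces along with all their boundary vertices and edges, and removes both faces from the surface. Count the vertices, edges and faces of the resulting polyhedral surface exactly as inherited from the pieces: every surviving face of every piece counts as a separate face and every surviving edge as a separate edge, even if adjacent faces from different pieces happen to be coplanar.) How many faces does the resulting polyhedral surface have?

24

A hendecagonal pyramid: V=12, E=22, F=12.
Attach a heptagonal bipyramid (V=9, E=21, F=14) along a 3-gon: merge 3 vertices and 3 edges, delete both glued faces → V=18, E=40, F=24.
Check: V − E + F = 18 − 40 + 24 = 2.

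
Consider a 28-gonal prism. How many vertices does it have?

56

A prism on an n-gon has two n-gon bases and n rectangular sides: V = 2·28 = 56, E = 3·28 = 84, F = 28 + 2 = 30.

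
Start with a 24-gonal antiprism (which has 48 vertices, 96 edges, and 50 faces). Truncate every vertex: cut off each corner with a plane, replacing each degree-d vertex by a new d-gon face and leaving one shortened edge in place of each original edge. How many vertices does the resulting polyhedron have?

192

Truncation replaces each original edge-end by a new vertex, so V′ = 2E = 192.
Each original edge survives, and each old vertex of degree d contributes d new edges; summing degrees gives Σd = 2E, so E′ = E + 2E = 3E = 288.
Each original face survives and each original vertex becomes one new face: F′ = F + V = 98.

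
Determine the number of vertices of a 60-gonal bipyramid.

A bipyramid over an n-gon has 2n triangular faces and n + 2 vertices: V = 60 + 2 = 62, E = 3·60 = 180, F = 2·60 = 120.

62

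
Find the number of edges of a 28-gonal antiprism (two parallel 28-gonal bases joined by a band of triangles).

An antiprism on an n-gon has two n-gon caps and 2n triangles: V = 2·28 = 56, E = 4·28 = 112, F = 2·28 + 2 = 58.
Check: V − E + F = 56 − 112 + 58 = 2.

112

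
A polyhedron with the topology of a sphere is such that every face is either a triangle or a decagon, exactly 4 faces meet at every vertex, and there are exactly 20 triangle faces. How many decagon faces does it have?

Let x be the number of decagons; then F = 20 + x.
Edge–face incidences: 2E = 3·20 + 10·x = 60 + 10x.
Every vertex has degree 4, so 4V = 2E.
Euler: V − E + F = 2 ⇒ (2E)/4 − E + (20 + x) = 2.
Multiply by 8: 2·(2E) − 4·(2E) + 8·(20 + x) = 16, i.e. 160 + 8x − 2·(60 + 10x) = 16.
Collecting terms: −12x + 40 = 16, so −12x = −24, so x = 2.
Then 2E = 60 + 10·2 = 80, so E = 40, V = 2E/4 = 20, F = 20 + 2 = 22.

2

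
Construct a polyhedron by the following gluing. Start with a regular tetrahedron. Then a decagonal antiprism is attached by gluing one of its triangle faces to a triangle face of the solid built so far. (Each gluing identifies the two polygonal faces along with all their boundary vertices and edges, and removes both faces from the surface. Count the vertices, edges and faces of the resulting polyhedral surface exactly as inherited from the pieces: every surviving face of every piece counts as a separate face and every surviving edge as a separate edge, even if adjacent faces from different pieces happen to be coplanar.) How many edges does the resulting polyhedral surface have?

43

A regular tetrahedron: V=4, E=6, F=4.
Attach a decagonal antiprism (V=20, E=40, F=22) along a 3-gon: merge 3 vertices and 3 edges, delete both glued faces → V=21, E=43, F=24.
Check: V − E + F = 21 − 43 + 24 = 2.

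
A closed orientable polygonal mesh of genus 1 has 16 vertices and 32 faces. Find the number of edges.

48

For a closed orientable surface of genus 1, χ = 2 − 2·1 = 0.
E = V + F − (0) = 16 + 32 − (0) = 48.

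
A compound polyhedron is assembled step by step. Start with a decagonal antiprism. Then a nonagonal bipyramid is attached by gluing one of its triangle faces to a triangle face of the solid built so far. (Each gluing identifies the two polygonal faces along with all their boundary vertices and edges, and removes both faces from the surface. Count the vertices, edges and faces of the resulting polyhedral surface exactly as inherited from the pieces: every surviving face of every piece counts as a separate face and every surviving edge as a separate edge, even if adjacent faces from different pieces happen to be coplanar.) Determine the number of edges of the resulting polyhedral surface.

A decagonal antiprism: V=20, E=40, F=22.
Attach a nonagonal bipyramid (V=11, E=27, F=18) along a 3-gon: merge 3 vertices and 3 edges, delete both glued faces → V=28, E=64, F=38.
Check: V − E + F = 28 − 64 + 38 = 2.

64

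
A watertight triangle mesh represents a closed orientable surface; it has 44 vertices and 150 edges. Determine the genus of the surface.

4

Every face is a triangle and each edge borders two faces, so 3F = 2·150, giving F = 100.
χ = V − E + F = 44 − 150 + 100 = -6.
For a closed orientable surface χ = 2 − 2g, so g = (2 − (-6))/2 = 4.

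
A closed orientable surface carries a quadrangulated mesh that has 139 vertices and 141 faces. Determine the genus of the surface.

Every face is a square, so 2E = 4·141 = 564, giving E = 282.
χ = V − E + F = 139 − 282 + 141 = -2.
For a closed orientable surface χ = 2 − 2g, so g = (2 − (-2))/2 = 2.

2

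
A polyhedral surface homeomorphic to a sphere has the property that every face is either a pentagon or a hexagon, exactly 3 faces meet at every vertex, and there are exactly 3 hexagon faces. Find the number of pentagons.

Let x be the number of pentagons; then F = 3 + x.
Edge–face incidences: 2E = 6·3 + 5·x = 18 + 5x.
Every vertex has degree 3, so 3V = 2E.
Euler: V − E + F = 2 ⇒ (2E)/3 − E + (3 + x) = 2.
Multiply by 6: 2·(2E) − 3·(2E) + 6·(3 + x) = 12, i.e. 18 + 6x − (18 + 5x) = 12.
Collecting terms: x = 12.
Then 2E = 18 + 5·12 = 78, so E = 39, V = 2E/3 = 26, F = 3 + 12 = 15.

12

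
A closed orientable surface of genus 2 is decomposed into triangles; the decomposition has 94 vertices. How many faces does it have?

χ = 2 − 2·2 = -2, and every face is a triangle so 3F = 2E.
V − E + F = -2 with E = 3F/2 gives 94 − (3/2 − 1)·F = -2, so F = 192 and E = 288.

192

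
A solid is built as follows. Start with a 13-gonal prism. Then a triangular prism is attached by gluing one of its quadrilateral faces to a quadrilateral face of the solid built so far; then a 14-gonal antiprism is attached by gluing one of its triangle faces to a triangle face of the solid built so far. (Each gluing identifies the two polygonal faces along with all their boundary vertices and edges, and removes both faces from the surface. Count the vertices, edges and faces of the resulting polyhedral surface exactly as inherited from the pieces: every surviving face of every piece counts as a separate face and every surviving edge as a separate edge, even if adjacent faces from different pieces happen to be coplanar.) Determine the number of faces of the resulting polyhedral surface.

A 13-gonal prism: V=26, E=39, F=15.
Attach a triangular prism (V=6, E=9, F=5) along a 4-gon: merge 4 vertices and 4 edges, delete both glued faces → V=28, E=44, F=18.
Attach a 14-gonal antiprism (V=28, E=56, F=30) along a 3-gon: merge 3 vertices and 3 edges, delete both glued faces → V=53, E=97, F=46.
Check: V − E + F = 53 − 97 + 46 = 2.

46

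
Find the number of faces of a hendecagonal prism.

13

A prism on an n-gon has two n-gon bases and n rectangular sides: V = 2·11 = 22, E = 3·11 = 33, F = 11 + 2 = 13.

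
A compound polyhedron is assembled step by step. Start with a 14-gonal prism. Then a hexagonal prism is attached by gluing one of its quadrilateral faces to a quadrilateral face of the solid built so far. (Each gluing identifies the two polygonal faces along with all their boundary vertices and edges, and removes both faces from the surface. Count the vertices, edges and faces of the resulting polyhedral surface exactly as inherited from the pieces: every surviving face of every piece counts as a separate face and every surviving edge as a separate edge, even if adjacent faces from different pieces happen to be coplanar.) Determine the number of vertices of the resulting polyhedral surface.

36

A 14-gonal prism: V=28, E=42, F=16.
Attach a hexagonal prism (V=12, E=18, F=8) along a 4-gon: merge 4 vertices and 4 edges, delete both glued faces → V=36, E=56, F=22.
Check: V − E + F = 36 − 56 + 22 = 2.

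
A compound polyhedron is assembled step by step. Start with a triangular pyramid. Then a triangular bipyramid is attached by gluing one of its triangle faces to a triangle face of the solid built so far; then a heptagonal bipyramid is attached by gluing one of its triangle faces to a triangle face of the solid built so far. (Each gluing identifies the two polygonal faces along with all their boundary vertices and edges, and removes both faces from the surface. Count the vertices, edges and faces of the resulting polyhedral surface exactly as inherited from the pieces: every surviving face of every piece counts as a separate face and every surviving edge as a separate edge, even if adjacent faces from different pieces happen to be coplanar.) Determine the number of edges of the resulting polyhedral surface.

30

A triangular pyramid: V=4, E=6, F=4.
Attach a triangular bipyramid (V=5, E=9, F=6) along a 3-gon: merge 3 vertices and 3 edges, delete both glued faces → V=6, E=12, F=8.
Attach a heptagonal bipyramid (V=9, E=21, F=14) along a 3-gon: merge 3 vertices and 3 edges, delete both glued faces → V=12, E=30, F=20.
Check: V − E + F = 12 − 30 + 20 = 2.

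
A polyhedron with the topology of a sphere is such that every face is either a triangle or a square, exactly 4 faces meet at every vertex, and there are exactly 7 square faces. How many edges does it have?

Let x be the number of triangles; then F = 7 + x.
Edge–face incidences: 2E = 4·7 + 3·x = 28 + 3x.
Every vertex has degree 4, so 4V = 2E.
Euler: V − E + F = 2 ⇒ (2E)/4 − E + (7 + x) = 2.
Multiply by 8: 2·(2E) − 4·(2E) + 8·(7 + x) = 16, i.e. 56 + 8x − 2·(28 + 3x) = 16.
Collecting terms: 2x = 16, so x = 8.
Then 2E = 28 + 3·8 = 52, so E = 26, V = 2E/4 = 13, F = 7 + 8 = 15.

26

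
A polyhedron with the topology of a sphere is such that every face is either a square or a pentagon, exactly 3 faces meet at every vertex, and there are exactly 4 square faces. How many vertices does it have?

Let x be the number of pentagons; then F = 4 + x.
Edge–face incidences: 2E = 4·4 + 5·x = 16 + 5x.
Every vertex has degree 3, so 3V = 2E.
Euler: V − E + F = 2 ⇒ (2E)/3 − E + (4 + x) = 2.
Multiply by 6: 2·(2E) − 3·(2E) + 6·(4 + x) = 12, i.e. 24 + 6x − (16 + 5x) = 12.
Collecting terms: x + 8 = 12, so x = 4.
Then 2E = 16 + 5·4 = 36, so E = 18, V = 2E/3 = 12, F = 4 + 4 = 8.

12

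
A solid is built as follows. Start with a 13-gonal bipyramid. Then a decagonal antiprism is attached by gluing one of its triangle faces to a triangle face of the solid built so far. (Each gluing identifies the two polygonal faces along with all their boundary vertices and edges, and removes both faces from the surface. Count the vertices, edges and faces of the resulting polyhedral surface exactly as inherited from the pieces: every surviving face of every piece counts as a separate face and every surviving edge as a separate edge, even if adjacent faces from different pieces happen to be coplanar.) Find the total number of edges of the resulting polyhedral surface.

76

A 13-gonal bipyramid: V=15, E=39, F=26.
Attach a decagonal antiprism (V=20, E=40, F=22) along a 3-gon: merge 3 vertices and 3 edges, delete both glued faces → V=32, E=76, F=46.
Check: V − E + F = 32 − 76 + 46 = 2.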